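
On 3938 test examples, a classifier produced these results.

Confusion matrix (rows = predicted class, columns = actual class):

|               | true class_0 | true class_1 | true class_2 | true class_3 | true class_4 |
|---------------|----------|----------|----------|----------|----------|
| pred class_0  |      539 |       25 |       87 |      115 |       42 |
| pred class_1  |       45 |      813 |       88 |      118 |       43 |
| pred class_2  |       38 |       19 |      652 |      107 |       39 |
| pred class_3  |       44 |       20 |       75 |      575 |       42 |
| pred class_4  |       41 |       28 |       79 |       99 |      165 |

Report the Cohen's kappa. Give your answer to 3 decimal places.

0.614

Observed agreement pₒ = trace/N = 2744/3938 = 0.6968
Expected agreement pₑ = Σ (rowᵢ·colᵢ)/N² = (707·808 + 905·1107 + 981·855 + 1014·756 + 331·412)/3938² = 0.2138
κ = (pₒ − pₑ)/(1 − pₑ) = (0.6968 − 0.2138)/(1 − 0.2138) = 0.614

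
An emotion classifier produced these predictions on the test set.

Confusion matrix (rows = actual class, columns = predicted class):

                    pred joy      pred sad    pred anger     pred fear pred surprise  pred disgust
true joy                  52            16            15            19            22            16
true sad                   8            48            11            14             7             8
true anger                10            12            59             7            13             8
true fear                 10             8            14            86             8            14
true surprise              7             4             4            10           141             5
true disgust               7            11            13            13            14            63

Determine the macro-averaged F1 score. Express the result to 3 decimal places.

0.557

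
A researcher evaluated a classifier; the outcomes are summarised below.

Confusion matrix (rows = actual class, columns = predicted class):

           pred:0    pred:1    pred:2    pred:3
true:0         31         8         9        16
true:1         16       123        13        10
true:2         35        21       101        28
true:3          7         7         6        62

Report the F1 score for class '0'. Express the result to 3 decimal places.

0.405

Take TP from the diagonal, FP from the rest of the '0' prediction marginal, FN from the rest of the '0' actual marginal.
F1 score = 2·TP/(2·TP+FP+FN).
0: TP=31, FP=16+35+7=58, FN=8+9+16=33 → 62/153 = 0.4052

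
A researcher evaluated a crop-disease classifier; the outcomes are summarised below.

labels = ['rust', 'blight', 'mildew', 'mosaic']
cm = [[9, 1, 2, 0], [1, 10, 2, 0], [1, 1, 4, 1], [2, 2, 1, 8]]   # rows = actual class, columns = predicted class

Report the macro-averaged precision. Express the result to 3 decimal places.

Per-class precision (TP/(TP+FP)):
  rust: TP=9, FP=1+1+2=4 → 9/13 = 0.6923
  blight: TP=10, FP=1+1+2=4 → 10/14 = 0.7143
  mildew: TP=4, FP=2+2+1=5 → 4/9 = 0.4444
  mosaic: TP=8, FP=0+0+1=1 → 8/9 = 0.8889
Macro-precision = mean = (0.6923 + 0.7143 + 0.4444 + 0.8889) / 4 = 0.685

0.685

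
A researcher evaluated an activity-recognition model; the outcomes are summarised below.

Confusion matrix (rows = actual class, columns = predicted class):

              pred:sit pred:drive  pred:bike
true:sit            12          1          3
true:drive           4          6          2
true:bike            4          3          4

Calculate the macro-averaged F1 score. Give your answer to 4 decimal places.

0.5374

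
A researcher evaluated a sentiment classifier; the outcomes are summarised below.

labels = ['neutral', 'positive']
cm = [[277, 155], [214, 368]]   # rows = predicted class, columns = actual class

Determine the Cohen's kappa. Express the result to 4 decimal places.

Observed agreement pₒ = trace/N = 645/1014 = 0.63609
Expected agreement pₑ = Σ (rowᵢ·colᵢ)/N² = (491·432 + 523·582)/1014² = 0.50233
κ = (pₒ − pₑ)/(1 − pₑ) = (0.63609 − 0.50233)/(1 − 0.50233) = 0.2688

0.2688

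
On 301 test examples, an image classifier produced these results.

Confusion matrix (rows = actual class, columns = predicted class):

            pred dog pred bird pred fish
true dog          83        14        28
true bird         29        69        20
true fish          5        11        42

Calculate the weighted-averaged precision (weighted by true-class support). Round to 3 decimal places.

Per-class precision (TP/(TP+FP)):
  dog: TP=83, FP=29+5=34 → 83/117 = 0.7094
  bird: TP=69, FP=14+11=25 → 69/94 = 0.7340
  fish: TP=42, FP=28+20=48 → 42/90 = 0.4667
Weighted-precision = Σ (supportᵢ/N)·precisionᵢ with N=301: (125/301)·0.7094 + (118/301)·0.7340 + (58/301)·0.4667 = 0.672

0.672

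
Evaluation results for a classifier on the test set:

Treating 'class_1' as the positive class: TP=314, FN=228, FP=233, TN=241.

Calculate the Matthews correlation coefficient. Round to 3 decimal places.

MCC = (TP·TN − FP·FN) / √((TP+FP)(TP+FN)(TN+FP)(TN+FN))
Numerator = 314·241 − 233·228 = 22550
Denominator = √(547·542·474·469) = √65907949044 = 256725.4351
MCC = 22550 / 256725.4351 = 0.088

0.088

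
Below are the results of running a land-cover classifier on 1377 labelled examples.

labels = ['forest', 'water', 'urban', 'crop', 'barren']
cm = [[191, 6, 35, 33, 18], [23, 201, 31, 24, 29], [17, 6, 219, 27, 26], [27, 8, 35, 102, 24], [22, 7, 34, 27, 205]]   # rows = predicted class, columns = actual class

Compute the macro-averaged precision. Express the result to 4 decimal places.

0.6570

Per-class precision (TP/(TP+FP)):
  forest: TP=191, FP=6+35+33+18=92 → 191/283 = 0.67491
  water: TP=201, FP=23+31+24+29=107 → 201/308 = 0.65260
  urban: TP=219, FP=17+6+27+26=76 → 219/295 = 0.74237
  crop: TP=102, FP=27+8+35+24=94 → 102/196 = 0.52041
  barren: TP=205, FP=22+7+34+27=90 → 205/295 = 0.69492
Macro-precision = mean = (0.67491 + 0.65260 + 0.74237 + 0.52041 + 0.69492) / 5 = 0.6570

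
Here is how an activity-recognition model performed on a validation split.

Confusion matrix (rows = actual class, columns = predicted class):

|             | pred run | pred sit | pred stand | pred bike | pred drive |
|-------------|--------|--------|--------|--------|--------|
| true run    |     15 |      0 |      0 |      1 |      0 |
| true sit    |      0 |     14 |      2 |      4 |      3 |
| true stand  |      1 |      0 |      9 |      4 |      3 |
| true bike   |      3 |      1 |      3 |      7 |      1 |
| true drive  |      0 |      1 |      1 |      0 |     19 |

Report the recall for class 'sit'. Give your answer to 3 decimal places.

recall = TP/(TP+FN).
sit: TP=14, FN=0+2+4+3=9 → 14/23 = 0.6087

0.609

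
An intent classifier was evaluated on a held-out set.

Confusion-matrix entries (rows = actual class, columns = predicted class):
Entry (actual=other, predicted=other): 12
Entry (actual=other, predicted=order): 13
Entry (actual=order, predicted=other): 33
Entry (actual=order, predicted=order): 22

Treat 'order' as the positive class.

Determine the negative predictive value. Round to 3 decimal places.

0.267

NPV = TN/(TN+FN) = 12/(12+33) = 0.267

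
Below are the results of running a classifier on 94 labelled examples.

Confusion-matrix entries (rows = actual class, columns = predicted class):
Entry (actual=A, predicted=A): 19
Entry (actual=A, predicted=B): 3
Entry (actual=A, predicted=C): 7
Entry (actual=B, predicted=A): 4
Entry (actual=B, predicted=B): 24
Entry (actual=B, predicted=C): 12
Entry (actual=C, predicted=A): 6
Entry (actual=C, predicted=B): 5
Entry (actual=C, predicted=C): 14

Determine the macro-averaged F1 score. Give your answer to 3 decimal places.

Per-class F1 score (2·TP/(2·TP+FP+FN)):
  A: TP=19, FP=4+6=10, FN=3+7=10 → 38/58 = 0.6552
  B: TP=24, FP=3+5=8, FN=4+12=16 → 48/72 = 0.6667
  C: TP=14, FP=7+12=19, FN=6+5=11 → 28/58 = 0.4828
Macro-F1 score = mean = (0.6552 + 0.6667 + 0.4828) / 3 = 0.602

0.602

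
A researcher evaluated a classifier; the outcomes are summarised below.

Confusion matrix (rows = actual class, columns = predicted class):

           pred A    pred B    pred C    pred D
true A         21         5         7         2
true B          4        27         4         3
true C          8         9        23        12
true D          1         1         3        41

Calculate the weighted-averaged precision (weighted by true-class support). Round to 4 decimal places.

Per-class precision (TP/(TP+FP)):
  A: TP=21, FP=4+8+1=13 → 21/34 = 0.61765
  B: TP=27, FP=5+9+1=15 → 27/42 = 0.64286
  C: TP=23, FP=7+4+3=14 → 23/37 = 0.62162
  D: TP=41, FP=2+3+12=17 → 41/58 = 0.70690
Weighted-precision = Σ (supportᵢ/N)·precisionᵢ with N=171: (35/171)·0.61765 + (38/171)·0.64286 + (52/171)·0.62162 + (46/171)·0.70690 = 0.6485

0.6485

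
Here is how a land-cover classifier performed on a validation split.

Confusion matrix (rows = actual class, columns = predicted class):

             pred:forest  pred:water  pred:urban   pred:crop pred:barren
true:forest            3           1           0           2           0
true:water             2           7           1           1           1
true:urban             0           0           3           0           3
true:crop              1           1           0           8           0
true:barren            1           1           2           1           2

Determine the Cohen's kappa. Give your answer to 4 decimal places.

Observed agreement pₒ = trace/N = 23/41 = 0.56098
Expected agreement pₑ = Σ (rowᵢ·colᵢ)/N² = (6·7 + 12·10 + 6·6 + 10·12 + 7·6)/41² = 0.21416
κ = (pₒ − pₑ)/(1 − pₑ) = (0.56098 − 0.21416)/(1 − 0.21416) = 0.4413

0.4413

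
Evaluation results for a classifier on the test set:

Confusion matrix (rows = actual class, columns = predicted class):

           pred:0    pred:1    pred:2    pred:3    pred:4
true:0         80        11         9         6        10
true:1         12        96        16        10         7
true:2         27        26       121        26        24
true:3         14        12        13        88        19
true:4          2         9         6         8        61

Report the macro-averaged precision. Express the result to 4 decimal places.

0.6182

Per-class precision (TP/(TP+FP)):
  0: TP=80, FP=12+27+14+2=55 → 80/135 = 0.59259
  1: TP=96, FP=11+26+12+9=58 → 96/154 = 0.62338
  2: TP=121, FP=9+16+13+6=44 → 121/165 = 0.73333
  3: TP=88, FP=6+10+26+8=50 → 88/138 = 0.63768
  4: TP=61, FP=10+7+24+19=60 → 61/121 = 0.50413
Macro-precision = mean = (0.59259 + 0.62338 + 0.73333 + 0.63768 + 0.50413) / 5 = 0.6182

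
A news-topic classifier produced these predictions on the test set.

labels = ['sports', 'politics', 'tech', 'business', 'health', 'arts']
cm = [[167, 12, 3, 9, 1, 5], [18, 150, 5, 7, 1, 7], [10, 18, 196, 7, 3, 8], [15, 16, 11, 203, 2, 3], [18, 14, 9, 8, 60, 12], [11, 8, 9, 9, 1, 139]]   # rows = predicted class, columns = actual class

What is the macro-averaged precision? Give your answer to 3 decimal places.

0.758

Per-class precision (TP/(TP+FP)):
  sports: TP=167, FP=12+3+9+1+5=30 → 167/197 = 0.8477
  politics: TP=150, FP=18+5+7+1+7=38 → 150/188 = 0.7979
  tech: TP=196, FP=10+18+7+3+8=46 → 196/242 = 0.8099
  business: TP=203, FP=15+16+11+2+3=47 → 203/250 = 0.8120
  health: TP=60, FP=18+14+9+8+12=61 → 60/121 = 0.4959
  arts: TP=139, FP=11+8+9+9+1=38 → 139/177 = 0.7853
Macro-precision = mean = (0.8477 + 0.7979 + 0.8099 + 0.8120 + 0.4959 + 0.7853) / 6 = 0.758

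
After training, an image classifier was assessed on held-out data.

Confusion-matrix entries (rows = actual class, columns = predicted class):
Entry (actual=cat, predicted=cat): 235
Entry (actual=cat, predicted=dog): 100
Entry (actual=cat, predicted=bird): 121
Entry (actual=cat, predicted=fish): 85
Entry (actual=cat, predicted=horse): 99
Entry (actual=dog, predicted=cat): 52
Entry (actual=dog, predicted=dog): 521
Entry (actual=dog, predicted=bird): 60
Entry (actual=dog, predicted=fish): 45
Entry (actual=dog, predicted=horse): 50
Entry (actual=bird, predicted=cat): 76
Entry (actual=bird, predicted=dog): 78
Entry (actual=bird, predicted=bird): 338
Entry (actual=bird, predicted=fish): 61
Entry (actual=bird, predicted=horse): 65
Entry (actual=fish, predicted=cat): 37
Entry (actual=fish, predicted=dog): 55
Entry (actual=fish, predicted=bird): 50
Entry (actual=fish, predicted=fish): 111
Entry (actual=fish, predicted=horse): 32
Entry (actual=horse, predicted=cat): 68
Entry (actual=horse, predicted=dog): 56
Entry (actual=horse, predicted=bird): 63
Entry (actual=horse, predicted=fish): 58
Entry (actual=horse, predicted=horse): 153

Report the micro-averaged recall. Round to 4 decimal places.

0.5088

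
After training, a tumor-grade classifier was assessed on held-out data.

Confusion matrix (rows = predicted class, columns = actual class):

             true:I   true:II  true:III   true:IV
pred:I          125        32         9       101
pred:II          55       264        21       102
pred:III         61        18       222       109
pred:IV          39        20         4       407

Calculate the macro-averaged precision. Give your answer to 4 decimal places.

Per-class precision (TP/(TP+FP)):
  I: TP=125, FP=32+9+101=142 → 125/267 = 0.46816
  II: TP=264, FP=55+21+102=178 → 264/442 = 0.59729
  III: TP=222, FP=61+18+109=188 → 222/410 = 0.54146
  IV: TP=407, FP=39+20+4=63 → 407/470 = 0.86596
Macro-precision = mean = (0.46816 + 0.59729 + 0.54146 + 0.86596) / 4 = 0.6182

0.6182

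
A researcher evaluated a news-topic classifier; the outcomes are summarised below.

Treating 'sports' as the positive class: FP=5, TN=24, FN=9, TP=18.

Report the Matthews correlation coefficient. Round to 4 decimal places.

0.5020

MCC = (TP·TN − FP·FN) / √((TP+FP)(TP+FN)(TN+FP)(TN+FN))
Numerator = 18·24 − 5·9 = 387
Denominator = √(23·27·29·33) = √594297 = 770.9066
MCC = 387 / 770.9066 = 0.5020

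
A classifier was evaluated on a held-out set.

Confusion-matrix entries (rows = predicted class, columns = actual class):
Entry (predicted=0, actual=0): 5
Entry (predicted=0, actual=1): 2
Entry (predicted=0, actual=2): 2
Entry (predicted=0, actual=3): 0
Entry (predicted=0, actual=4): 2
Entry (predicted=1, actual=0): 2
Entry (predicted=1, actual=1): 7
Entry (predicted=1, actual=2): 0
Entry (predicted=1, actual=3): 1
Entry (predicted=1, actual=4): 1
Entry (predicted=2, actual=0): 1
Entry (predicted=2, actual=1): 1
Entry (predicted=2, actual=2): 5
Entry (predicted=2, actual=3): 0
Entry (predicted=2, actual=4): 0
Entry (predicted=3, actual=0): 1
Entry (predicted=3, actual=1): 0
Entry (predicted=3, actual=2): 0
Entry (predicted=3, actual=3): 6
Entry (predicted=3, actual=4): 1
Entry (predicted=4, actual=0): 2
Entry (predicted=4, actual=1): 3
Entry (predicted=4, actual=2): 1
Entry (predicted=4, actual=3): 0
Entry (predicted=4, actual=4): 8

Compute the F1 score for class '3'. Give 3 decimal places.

0.800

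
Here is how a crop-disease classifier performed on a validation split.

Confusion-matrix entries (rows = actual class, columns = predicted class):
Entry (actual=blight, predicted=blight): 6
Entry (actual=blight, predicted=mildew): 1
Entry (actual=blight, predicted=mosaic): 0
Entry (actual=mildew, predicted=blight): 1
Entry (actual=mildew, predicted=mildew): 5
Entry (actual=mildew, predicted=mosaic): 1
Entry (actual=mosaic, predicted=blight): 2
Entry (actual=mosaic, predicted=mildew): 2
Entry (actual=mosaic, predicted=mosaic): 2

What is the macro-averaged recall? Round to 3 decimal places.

Per-class recall (TP/(TP+FN)):
  blight: TP=6, FN=1+0=1 → 6/7 = 0.8571
  mildew: TP=5, FN=1+1=2 → 5/7 = 0.7143
  mosaic: TP=2, FN=2+2=4 → 2/6 = 0.3333
Macro-recall = mean = (0.8571 + 0.7143 + 0.3333) / 3 = 0.635

0.635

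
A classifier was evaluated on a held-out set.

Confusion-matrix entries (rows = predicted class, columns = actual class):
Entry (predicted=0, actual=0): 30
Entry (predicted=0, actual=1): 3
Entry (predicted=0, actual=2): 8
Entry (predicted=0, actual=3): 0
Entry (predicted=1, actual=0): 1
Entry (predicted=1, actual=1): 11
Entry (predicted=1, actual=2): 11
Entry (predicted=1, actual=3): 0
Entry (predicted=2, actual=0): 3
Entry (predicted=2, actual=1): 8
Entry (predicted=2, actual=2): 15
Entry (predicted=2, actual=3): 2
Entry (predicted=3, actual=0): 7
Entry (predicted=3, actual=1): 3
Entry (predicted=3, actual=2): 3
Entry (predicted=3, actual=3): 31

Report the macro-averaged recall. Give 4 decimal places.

0.6291

Per-class recall (TP/(TP+FN)):
  0: TP=30, FN=1+3+7=11 → 30/41 = 0.73171
  1: TP=11, FN=3+8+3=14 → 11/25 = 0.44000
  2: TP=15, FN=8+11+3=22 → 15/37 = 0.40541
  3: TP=31, FN=0+0+2=2 → 31/33 = 0.93939
Macro-recall = mean = (0.73171 + 0.44000 + 0.40541 + 0.93939) / 4 = 0.6291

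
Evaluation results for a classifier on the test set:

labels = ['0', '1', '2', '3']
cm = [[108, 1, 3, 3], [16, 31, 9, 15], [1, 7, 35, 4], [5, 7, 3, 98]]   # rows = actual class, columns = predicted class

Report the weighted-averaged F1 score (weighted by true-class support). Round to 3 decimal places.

0.775

Per-class F1 score (2·TP/(2·TP+FP+FN)):
  0: TP=108, FP=16+1+5=22, FN=1+3+3=7 → 216/245 = 0.8816
  1: TP=31, FP=1+7+7=15, FN=16+9+15=40 → 62/117 = 0.5299
  2: TP=35, FP=3+9+3=15, FN=1+7+4=12 → 70/97 = 0.7216
  3: TP=98, FP=3+15+4=22, FN=5+7+3=15 → 196/233 = 0.8412
Weighted-F1 score = Σ (supportᵢ/N)·F1 scoreᵢ with N=346: (115/346)·0.8816 + (71/346)·0.5299 + (47/346)·0.7216 + (113/346)·0.8412 = 0.775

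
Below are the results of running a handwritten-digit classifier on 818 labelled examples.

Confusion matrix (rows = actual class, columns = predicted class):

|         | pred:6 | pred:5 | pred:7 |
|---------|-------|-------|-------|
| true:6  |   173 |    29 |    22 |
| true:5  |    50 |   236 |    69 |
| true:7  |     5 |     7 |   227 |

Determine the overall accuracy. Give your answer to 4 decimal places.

0.7775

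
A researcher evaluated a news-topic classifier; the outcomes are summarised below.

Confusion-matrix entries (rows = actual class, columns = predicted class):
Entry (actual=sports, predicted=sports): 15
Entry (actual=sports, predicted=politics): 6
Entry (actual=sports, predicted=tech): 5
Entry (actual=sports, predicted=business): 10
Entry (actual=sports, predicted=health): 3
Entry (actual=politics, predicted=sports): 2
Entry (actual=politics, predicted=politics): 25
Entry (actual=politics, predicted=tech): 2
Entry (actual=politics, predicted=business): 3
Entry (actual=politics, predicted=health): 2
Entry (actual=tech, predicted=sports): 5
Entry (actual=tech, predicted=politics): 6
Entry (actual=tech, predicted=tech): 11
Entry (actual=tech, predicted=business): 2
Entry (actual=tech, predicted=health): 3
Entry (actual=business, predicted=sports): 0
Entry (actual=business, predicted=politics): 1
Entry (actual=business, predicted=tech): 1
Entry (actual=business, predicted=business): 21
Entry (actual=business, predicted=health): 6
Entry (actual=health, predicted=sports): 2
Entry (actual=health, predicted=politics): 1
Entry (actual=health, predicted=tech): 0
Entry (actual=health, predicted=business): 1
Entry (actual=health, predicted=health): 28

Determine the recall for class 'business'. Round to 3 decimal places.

Take TP from the diagonal, FP from the rest of the 'business' prediction marginal, FN from the rest of the 'business' actual marginal.
recall = TP/(TP+FN).
business: TP=21, FN=0+1+1+6=8 → 21/29 = 0.7241

0.724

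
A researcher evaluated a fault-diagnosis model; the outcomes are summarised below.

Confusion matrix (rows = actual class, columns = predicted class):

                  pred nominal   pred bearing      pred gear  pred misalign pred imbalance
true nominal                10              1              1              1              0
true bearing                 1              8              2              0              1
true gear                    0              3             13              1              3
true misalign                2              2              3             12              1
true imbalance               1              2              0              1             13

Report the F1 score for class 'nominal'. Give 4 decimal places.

0.7407

Take TP from the diagonal, FP from the rest of the 'nominal' prediction marginal, FN from the rest of the 'nominal' actual marginal.
F1 score = 2·TP/(2·TP+FP+FN).
nominal: TP=10, FP=1+0+2+1=4, FN=1+1+1+0=3 → 20/27 = 0.74074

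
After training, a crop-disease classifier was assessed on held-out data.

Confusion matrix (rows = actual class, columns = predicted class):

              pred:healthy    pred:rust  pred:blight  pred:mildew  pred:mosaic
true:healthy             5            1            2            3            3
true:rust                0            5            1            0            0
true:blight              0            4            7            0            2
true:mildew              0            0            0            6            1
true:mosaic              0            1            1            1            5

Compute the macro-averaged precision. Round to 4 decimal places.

Per-class precision (TP/(TP+FP)):
  healthy: TP=5, FP=0+0+0+0=0 → 5/5 = 1.00000
  rust: TP=5, FP=1+4+0+1=6 → 5/11 = 0.45455
  blight: TP=7, FP=2+1+0+1=4 → 7/11 = 0.63636
  mildew: TP=6, FP=3+0+0+1=4 → 6/10 = 0.60000
  mosaic: TP=5, FP=3+0+2+1=6 → 5/11 = 0.45455
Macro-precision = mean = (1.00000 + 0.45455 + 0.63636 + 0.60000 + 0.45455) / 5 = 0.6291

0.6291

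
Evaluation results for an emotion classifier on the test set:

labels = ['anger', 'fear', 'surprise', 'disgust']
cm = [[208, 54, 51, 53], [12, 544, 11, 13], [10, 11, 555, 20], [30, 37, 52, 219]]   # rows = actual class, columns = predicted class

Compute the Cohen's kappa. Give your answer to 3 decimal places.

0.740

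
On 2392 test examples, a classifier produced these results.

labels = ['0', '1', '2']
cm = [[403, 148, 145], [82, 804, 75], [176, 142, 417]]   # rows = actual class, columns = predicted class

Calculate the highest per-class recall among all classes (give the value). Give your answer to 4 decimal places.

0.8366

Per-class recall (TP/(TP+FN)):
  0: TP=403, FN=148+145=293 → 403/696 = 0.57902
  1: TP=804, FN=82+75=157 → 804/961 = 0.83663
  2: TP=417, FN=176+142=318 → 417/735 = 0.56735
Highest is class '1' with recall = 0.8366.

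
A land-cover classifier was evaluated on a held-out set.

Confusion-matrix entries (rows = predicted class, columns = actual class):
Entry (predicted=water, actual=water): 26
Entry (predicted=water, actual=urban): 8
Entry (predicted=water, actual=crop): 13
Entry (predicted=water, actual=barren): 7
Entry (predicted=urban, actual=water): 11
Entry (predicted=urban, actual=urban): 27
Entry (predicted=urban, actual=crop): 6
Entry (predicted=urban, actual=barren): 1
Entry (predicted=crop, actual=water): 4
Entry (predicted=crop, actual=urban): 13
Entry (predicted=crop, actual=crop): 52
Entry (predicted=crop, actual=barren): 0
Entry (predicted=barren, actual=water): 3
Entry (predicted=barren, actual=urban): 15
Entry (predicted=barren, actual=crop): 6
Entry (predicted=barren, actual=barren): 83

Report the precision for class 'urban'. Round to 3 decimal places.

0.600

Treat 'urban' as positive and all other classes as negative.
precision = TP/(TP+FP).
urban: TP=27, FP=11+6+1=18 → 27/45 = 0.6000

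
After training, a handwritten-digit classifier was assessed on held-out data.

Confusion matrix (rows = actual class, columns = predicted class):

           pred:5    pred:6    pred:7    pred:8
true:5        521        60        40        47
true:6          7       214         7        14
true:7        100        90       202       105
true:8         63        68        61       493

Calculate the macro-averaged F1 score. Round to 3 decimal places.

0.659

Per-class F1 score (2·TP/(2·TP+FP+FN)):
  5: TP=521, FP=7+100+63=170, FN=60+40+47=147 → 1042/1359 = 0.7667
  6: TP=214, FP=60+90+68=218, FN=7+7+14=28 → 428/674 = 0.6350
  7: TP=202, FP=40+7+61=108, FN=100+90+105=295 → 404/807 = 0.5006
  8: TP=493, FP=47+14+105=166, FN=63+68+61=192 → 986/1344 = 0.7336
Macro-F1 score = mean = (0.7667 + 0.6350 + 0.5006 + 0.7336) / 4 = 0.659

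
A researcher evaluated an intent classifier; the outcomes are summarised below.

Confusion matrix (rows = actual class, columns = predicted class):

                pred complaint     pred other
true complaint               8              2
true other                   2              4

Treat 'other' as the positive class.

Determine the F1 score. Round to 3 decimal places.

Precision = TP/(TP+FP) = 4/6 = 0.6667
Recall = TP/(TP+FN) = 4/6 = 0.6667
F1 = 2·TP/(2·TP+FP+FN) = 8/12 = 0.667

0.667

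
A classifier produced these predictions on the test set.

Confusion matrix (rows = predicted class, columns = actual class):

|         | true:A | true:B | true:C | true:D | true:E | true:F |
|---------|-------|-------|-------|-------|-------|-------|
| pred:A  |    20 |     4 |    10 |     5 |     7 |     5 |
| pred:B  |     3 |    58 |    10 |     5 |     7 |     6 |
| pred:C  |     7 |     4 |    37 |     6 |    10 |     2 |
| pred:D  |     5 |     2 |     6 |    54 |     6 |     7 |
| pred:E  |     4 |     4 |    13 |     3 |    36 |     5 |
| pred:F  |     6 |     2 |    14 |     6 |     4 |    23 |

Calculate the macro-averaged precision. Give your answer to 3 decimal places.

0.542

Per-class precision (TP/(TP+FP)):
  A: TP=20, FP=4+10+5+7+5=31 → 20/51 = 0.3922
  B: TP=58, FP=3+10+5+7+6=31 → 58/89 = 0.6517
  C: TP=37, FP=7+4+6+10+2=29 → 37/66 = 0.5606
  D: TP=54, FP=5+2+6+6+7=26 → 54/80 = 0.6750
  E: TP=36, FP=4+4+13+3+5=29 → 36/65 = 0.5538
  F: TP=23, FP=6+2+14+6+4=32 → 23/55 = 0.4182
Macro-precision = mean = (0.3922 + 0.6517 + 0.5606 + 0.6750 + 0.5538 + 0.4182) / 6 = 0.542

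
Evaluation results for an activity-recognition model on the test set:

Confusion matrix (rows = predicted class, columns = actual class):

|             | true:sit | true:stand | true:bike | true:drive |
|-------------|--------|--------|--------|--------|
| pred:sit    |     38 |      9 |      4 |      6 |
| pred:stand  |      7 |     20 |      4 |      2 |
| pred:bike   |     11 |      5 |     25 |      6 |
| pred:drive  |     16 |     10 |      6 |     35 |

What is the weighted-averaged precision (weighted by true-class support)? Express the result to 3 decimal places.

Per-class precision (TP/(TP+FP)):
  sit: TP=38, FP=9+4+6=19 → 38/57 = 0.6667
  stand: TP=20, FP=7+4+2=13 → 20/33 = 0.6061
  bike: TP=25, FP=11+5+6=22 → 25/47 = 0.5319
  drive: TP=35, FP=16+10+6=32 → 35/67 = 0.5224
Weighted-precision = Σ (supportᵢ/N)·precisionᵢ with N=204: (72/204)·0.6667 + (44/204)·0.6061 + (39/204)·0.5319 + (49/204)·0.5224 = 0.593

0.593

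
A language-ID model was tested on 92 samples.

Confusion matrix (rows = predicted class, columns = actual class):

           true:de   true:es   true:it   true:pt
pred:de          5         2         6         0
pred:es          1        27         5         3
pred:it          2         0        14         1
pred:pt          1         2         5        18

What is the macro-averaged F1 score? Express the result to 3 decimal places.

0.652

Per-class F1 score (2·TP/(2·TP+FP+FN)):
  de: TP=5, FP=2+6+0=8, FN=1+2+1=4 → 10/22 = 0.4545
  es: TP=27, FP=1+5+3=9, FN=2+0+2=4 → 54/67 = 0.8060
  it: TP=14, FP=2+0+1=3, FN=6+5+5=16 → 28/47 = 0.5957
  pt: TP=18, FP=1+2+5=8, FN=0+3+1=4 → 36/48 = 0.7500
Macro-F1 score = mean = (0.4545 + 0.8060 + 0.5957 + 0.7500) / 4 = 0.652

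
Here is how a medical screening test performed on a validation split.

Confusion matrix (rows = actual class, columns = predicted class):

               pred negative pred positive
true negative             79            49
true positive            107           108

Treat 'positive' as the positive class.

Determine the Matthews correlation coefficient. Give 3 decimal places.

0.116

MCC = (TP·TN − FP·FN) / √((TP+FP)(TP+FN)(TN+FP)(TN+FN))
Numerator = 108·79 − 49·107 = 3289
Denominator = √(157·215·128·186) = √803639040 = 28348.5280
MCC = 3289 / 28348.5280 = 0.116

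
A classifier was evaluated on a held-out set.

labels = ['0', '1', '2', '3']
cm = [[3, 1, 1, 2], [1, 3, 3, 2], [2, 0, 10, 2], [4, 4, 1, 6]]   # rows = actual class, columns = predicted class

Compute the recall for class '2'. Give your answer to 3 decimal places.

0.714

recall = TP/(TP+FN).
2: TP=10, FN=2+0+2=4 → 10/14 = 0.7143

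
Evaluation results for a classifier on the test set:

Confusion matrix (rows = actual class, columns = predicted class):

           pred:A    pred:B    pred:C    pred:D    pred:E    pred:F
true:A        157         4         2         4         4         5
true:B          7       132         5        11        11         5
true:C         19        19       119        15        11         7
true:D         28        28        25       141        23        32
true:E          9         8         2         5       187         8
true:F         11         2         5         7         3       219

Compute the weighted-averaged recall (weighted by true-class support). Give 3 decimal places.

Per-class recall (TP/(TP+FN)):
  A: TP=157, FN=4+2+4+4+5=19 → 157/176 = 0.8920
  B: TP=132, FN=7+5+11+11+5=39 → 132/171 = 0.7719
  C: TP=119, FN=19+19+15+11+7=71 → 119/190 = 0.6263
  D: TP=141, FN=28+28+25+23+32=136 → 141/277 = 0.5090
  E: TP=187, FN=9+8+2+5+8=32 → 187/219 = 0.8539
  F: TP=219, FN=11+2+5+7+3=28 → 219/247 = 0.8866
Weighted-recall = Σ (supportᵢ/N)·recallᵢ with N=1280: (176/1280)·0.8920 + (171/1280)·0.7719 + (190/1280)·0.6263 + (277/1280)·0.5090 + (219/1280)·0.8539 + (247/1280)·0.8866 = 0.746

0.746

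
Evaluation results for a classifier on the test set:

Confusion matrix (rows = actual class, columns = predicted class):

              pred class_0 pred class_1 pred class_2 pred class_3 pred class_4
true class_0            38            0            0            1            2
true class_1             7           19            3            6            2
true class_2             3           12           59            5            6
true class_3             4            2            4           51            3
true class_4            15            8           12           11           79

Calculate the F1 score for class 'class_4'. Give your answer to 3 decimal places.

F1 score = 2·TP/(2·TP+FP+FN).
class_4: TP=79, FP=2+2+6+3=13, FN=15+8+12+11=46 → 158/217 = 0.7281

0.728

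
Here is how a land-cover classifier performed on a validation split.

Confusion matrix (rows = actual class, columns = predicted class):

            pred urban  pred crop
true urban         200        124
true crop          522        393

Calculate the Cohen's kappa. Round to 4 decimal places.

0.0335

Observed agreement pₒ = trace/N = 593/1239 = 0.47861
Expected agreement pₑ = Σ (rowᵢ·colᵢ)/N² = (324·722 + 915·517)/1239² = 0.46054
κ = (pₒ − pₑ)/(1 − pₑ) = (0.47861 − 0.46054)/(1 − 0.46054) = 0.0335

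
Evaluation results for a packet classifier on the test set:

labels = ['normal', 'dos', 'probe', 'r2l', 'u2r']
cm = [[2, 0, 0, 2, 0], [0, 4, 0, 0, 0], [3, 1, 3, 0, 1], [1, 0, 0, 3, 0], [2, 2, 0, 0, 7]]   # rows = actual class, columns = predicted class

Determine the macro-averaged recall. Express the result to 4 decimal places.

Per-class recall (TP/(TP+FN)):
  normal: TP=2, FN=0+0+2+0=2 → 2/4 = 0.50000
  dos: TP=4, FN=0+0+0+0=0 → 4/4 = 1.00000
  probe: TP=3, FN=3+1+0+1=5 → 3/8 = 0.37500
  r2l: TP=3, FN=1+0+0+0=1 → 3/4 = 0.75000
  u2r: TP=7, FN=2+2+0+0=4 → 7/11 = 0.63636
Macro-recall = mean = (0.50000 + 1.00000 + 0.37500 + 0.75000 + 0.63636) / 5 = 0.6523

0.6523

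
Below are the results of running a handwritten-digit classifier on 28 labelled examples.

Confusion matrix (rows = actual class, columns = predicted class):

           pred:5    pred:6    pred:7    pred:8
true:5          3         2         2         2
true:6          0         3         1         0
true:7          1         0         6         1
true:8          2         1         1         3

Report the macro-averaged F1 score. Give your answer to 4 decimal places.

0.5321

Per-class F1 score (2·TP/(2·TP+FP+FN)):
  5: TP=3, FP=0+1+2=3, FN=2+2+2=6 → 6/15 = 0.40000
  6: TP=3, FP=2+0+1=3, FN=0+1+0=1 → 6/10 = 0.60000
  7: TP=6, FP=2+1+1=4, FN=1+0+1=2 → 12/18 = 0.66667
  8: TP=3, FP=2+0+1=3, FN=2+1+1=4 → 6/13 = 0.46154
Macro-F1 score = mean = (0.40000 + 0.60000 + 0.66667 + 0.46154) / 4 = 0.5321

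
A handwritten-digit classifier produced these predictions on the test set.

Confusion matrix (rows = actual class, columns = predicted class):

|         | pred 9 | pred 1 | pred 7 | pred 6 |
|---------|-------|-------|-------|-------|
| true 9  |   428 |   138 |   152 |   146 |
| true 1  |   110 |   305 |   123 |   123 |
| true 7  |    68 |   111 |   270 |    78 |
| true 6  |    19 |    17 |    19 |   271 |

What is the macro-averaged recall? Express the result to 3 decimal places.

0.575

Per-class recall (TP/(TP+FN)):
  9: TP=428, FN=138+152+146=436 → 428/864 = 0.4954
  1: TP=305, FN=110+123+123=356 → 305/661 = 0.4614
  7: TP=270, FN=68+111+78=257 → 270/527 = 0.5123
  6: TP=271, FN=19+17+19=55 → 271/326 = 0.8313
Macro-recall = mean = (0.4954 + 0.4614 + 0.5123 + 0.8313) / 4 = 0.575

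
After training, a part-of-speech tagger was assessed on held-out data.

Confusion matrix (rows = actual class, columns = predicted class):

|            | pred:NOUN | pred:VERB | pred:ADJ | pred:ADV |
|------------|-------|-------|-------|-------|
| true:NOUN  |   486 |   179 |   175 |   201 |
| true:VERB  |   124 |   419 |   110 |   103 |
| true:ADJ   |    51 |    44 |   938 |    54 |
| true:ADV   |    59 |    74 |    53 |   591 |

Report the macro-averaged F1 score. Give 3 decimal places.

Per-class F1 score (2·TP/(2·TP+FP+FN)):
  NOUN: TP=486, FP=124+51+59=234, FN=179+175+201=555 → 972/1761 = 0.5520
  VERB: TP=419, FP=179+44+74=297, FN=124+110+103=337 → 838/1472 = 0.5693
  ADJ: TP=938, FP=175+110+53=338, FN=51+44+54=149 → 1876/2363 = 0.7939
  ADV: TP=591, FP=201+103+54=358, FN=59+74+53=186 → 1182/1726 = 0.6848
Macro-F1 score = mean = (0.5520 + 0.5693 + 0.7939 + 0.6848) / 4 = 0.650

0.650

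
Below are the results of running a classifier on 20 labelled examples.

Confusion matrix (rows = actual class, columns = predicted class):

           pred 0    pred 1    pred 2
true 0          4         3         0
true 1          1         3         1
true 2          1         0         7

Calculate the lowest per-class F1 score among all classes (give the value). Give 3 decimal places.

0.545

Per-class F1 score (2·TP/(2·TP+FP+FN)):
  0: TP=4, FP=1+1=2, FN=3+0=3 → 8/13 = 0.6154
  1: TP=3, FP=3+0=3, FN=1+1=2 → 6/11 = 0.5455
  2: TP=7, FP=0+1=1, FN=1+0=1 → 14/16 = 0.8750
Lowest is class '1' with F1 score = 0.545.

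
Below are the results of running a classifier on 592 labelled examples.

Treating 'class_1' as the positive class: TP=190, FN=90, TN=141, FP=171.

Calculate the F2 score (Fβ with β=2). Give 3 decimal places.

Fβ = (1+β²)·TP / ((1+β²)·TP + β²·FN + FP), with β²=4
= 5·190 / (5·190 + 4·90 + 171) = 0.641

0.641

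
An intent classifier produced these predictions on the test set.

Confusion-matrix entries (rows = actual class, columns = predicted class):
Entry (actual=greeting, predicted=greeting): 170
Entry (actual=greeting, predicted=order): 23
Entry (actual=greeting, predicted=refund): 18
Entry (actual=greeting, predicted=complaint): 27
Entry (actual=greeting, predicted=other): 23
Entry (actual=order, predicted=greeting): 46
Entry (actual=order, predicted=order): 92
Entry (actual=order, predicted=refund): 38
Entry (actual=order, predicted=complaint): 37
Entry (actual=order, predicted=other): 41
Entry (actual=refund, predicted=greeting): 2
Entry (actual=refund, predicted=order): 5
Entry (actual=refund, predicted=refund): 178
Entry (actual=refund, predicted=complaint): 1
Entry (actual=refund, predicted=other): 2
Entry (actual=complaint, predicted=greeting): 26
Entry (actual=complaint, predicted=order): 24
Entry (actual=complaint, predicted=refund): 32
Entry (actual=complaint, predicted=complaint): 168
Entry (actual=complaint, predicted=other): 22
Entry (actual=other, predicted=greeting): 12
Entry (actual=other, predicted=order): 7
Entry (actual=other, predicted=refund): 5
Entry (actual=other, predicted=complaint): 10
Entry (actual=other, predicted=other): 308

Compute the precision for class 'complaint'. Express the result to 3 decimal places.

0.691

Take TP from the diagonal, FP from the rest of the 'complaint' prediction marginal, FN from the rest of the 'complaint' actual marginal.
precision = TP/(TP+FP).
complaint: TP=168, FP=27+37+1+10=75 → 168/243 = 0.6914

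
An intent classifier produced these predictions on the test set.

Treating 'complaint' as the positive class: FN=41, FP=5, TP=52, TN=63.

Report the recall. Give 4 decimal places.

Recall = TP/(TP+FN) = 52/(52+41) = 52/93 = 0.5591

0.5591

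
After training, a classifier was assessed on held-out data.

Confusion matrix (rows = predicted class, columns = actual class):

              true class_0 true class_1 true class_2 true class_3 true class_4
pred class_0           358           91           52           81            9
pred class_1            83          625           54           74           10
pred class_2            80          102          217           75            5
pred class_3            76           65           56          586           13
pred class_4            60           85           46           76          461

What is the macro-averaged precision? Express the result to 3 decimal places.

0.633

Per-class precision (TP/(TP+FP)):
  class_0: TP=358, FP=91+52+81+9=233 → 358/591 = 0.6058
  class_1: TP=625, FP=83+54+74+10=221 → 625/846 = 0.7388
  class_2: TP=217, FP=80+102+75+5=262 → 217/479 = 0.4530
  class_3: TP=586, FP=76+65+56+13=210 → 586/796 = 0.7362
  class_4: TP=461, FP=60+85+46+76=267 → 461/728 = 0.6332
Macro-precision = mean = (0.6058 + 0.7388 + 0.4530 + 0.7362 + 0.6332) / 5 = 0.633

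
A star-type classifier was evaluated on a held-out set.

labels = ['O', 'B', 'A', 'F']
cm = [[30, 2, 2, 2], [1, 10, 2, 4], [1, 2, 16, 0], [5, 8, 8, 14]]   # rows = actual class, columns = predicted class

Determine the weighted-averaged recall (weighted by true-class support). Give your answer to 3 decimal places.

Per-class recall (TP/(TP+FN)):
  O: TP=30, FN=2+2+2=6 → 30/36 = 0.8333
  B: TP=10, FN=1+2+4=7 → 10/17 = 0.5882
  A: TP=16, FN=1+2+0=3 → 16/19 = 0.8421
  F: TP=14, FN=5+8+8=21 → 14/35 = 0.4000
Weighted-recall = Σ (supportᵢ/N)·recallᵢ with N=107: (36/107)·0.8333 + (17/107)·0.5882 + (19/107)·0.8421 + (35/107)·0.4000 = 0.654

0.654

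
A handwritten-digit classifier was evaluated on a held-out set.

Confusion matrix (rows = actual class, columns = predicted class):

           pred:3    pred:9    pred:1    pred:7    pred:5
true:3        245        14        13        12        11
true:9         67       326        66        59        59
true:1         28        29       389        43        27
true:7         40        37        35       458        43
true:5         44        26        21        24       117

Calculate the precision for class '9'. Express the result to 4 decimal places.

0.7546

Take TP from the diagonal, FP from the rest of the '9' prediction marginal, FN from the rest of the '9' actual marginal.
precision = TP/(TP+FP).
9: TP=326, FP=14+29+37+26=106 → 326/432 = 0.75463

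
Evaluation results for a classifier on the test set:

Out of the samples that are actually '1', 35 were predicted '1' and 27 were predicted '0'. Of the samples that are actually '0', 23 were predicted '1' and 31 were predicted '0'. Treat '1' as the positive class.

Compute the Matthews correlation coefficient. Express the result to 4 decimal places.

MCC = (TP·TN − FP·FN) / √((TP+FP)(TP+FN)(TN+FP)(TN+FN))
Numerator = 35·31 − 23·27 = 464
Denominator = √(58·62·54·58) = √11262672 = 3355.9905
MCC = 464 / 3355.9905 = 0.1383

0.1383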